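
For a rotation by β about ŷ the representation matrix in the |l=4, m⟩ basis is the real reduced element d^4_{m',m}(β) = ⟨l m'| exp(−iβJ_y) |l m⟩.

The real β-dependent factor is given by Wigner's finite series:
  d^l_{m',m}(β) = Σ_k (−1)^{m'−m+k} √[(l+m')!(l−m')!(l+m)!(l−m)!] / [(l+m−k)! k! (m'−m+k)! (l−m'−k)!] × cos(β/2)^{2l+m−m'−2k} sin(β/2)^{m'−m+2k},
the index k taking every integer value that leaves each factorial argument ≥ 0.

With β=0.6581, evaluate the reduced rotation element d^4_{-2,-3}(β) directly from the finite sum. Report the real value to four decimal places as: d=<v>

d=-0.5344

d^4_{-2,-3}(β=0.6581) via Wigner's sum:
With c≡cos(β/2)=0.946350 and s≡sin(β/2)=0.323144, N=[2·720·1·5040]^{1/2}=2693.993318
Admissible k: 0..1 (factorial args all ≥0)
  k=0: (−1)^1·2693.9933/(720)·0.9463^7·0.3231^1 = -0.821906
  k=1: (−1)^2·2693.9933/(240)·0.9463^5·0.3231^3 = +0.287496
d^4_{-2,-3}(0.6581) = -0.821906 +0.287496 = -0.534409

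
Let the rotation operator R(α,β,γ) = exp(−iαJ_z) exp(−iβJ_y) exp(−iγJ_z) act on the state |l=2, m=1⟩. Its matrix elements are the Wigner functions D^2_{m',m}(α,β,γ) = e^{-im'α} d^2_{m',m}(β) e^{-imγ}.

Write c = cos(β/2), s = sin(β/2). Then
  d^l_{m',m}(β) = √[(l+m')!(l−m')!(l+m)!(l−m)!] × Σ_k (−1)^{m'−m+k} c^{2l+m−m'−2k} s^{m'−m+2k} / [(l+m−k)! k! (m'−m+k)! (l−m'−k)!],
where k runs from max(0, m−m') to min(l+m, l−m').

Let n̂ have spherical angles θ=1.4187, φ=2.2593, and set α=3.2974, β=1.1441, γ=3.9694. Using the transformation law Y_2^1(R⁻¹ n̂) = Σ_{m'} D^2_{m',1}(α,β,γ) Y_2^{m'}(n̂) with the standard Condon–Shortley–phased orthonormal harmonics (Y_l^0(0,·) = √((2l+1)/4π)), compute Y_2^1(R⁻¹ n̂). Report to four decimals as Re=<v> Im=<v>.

Re=-0.2328 Im=-0.2519

Need the full column D^2_{m',1} for m'=−2..2 at α=3.2974, β=1.1441, γ=3.9694.
cos(β/2)=0.840793, sin(β/2)=0.541357
d^2_{-2,1}: single k=3 term ⇒ +0.266790;  D = -0.232029+0.131680i
d^2_{-1,1}: k∈[2..3] ⇒ +0.621536 -0.085888 = +0.535648;  D = +0.419186-0.333469i
d^2_{0,1}: k∈[1..2] ⇒ +0.788182 -0.326750 = +0.461432;  D = -0.312155+0.339821i
d^2_{1,1}: k∈[0..1] ⇒ +0.499754 -0.621536 = -0.121782;  D = -0.067470+0.101385i
d^2_{2,1}: single k=0 term ⇒ -0.643548;  D = +0.269080-0.584594i
Y_2^{m'}(θ=1.4187,φ=2.2593) and Σ D·Y over m':
  (-0.2320+0.1317i)·(-0.0727+0.3703i)  (+0.4192-0.3335i)·(-0.0735-0.0893i)  (-0.3122+0.3398i)·(-0.2937+0.0000i)  (-0.0675+0.1014i)·(+0.0735-0.0893i)  (+0.2691-0.5846i)·(-0.0727-0.3703i)
Y_2^1(R⁻¹ n̂) = -0.232799-0.251916i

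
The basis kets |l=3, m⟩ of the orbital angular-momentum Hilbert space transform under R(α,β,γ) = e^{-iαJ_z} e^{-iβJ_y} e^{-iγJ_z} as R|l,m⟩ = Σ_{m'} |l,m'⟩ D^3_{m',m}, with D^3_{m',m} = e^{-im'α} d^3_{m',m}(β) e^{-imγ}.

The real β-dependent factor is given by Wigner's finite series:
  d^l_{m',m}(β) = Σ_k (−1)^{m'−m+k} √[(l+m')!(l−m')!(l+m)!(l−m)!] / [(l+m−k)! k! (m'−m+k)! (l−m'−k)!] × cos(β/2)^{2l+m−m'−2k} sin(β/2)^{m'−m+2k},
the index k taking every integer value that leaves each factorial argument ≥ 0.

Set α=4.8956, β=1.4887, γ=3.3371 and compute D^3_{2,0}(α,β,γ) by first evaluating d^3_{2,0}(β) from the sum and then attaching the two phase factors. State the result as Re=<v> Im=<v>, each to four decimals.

Re=-0.1041 Im=0.0400

Split into d^3_{2,0}(β=1.4887) × two z-phases.
Half-angle: c=0.735528, s=0.677494. N=√(120·1·6·6)=65.726707
k∈{0,1} keeps every argument non-negative
  k=0: (−1)^2·65.7267/(12)·0.7355^4·0.6775^2 = +0.735816
  k=1: (−1)^3·65.7267/(12)·0.7355^2·0.6775^4 = -0.624282
d^3_{2,0}(1.4887) = +0.735816 -0.624282 = +0.111534
Phases: e^{-i·(2)·4.8956}=-0.933615+0.358277i, e^{-i·(0)·3.3371}=+1.000000+0.000000i ⇒ D=-0.104130+0.039960i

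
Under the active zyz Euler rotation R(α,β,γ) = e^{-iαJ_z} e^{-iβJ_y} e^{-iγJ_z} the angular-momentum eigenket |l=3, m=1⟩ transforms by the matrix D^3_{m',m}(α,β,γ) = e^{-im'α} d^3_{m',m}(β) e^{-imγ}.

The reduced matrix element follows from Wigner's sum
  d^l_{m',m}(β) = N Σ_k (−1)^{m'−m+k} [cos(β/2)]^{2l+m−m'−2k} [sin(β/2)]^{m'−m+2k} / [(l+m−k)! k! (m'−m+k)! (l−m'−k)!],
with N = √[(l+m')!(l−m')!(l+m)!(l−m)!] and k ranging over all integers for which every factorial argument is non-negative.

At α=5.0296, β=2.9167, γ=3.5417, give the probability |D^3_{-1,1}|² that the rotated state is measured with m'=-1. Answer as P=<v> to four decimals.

D^3_{-1,1}(5.0296,2.9167,3.5417) = e^{-i·-1·5.0296}·d^3_{-1,1}(2.9167)·e^{-i·1·3.5417}. Compute d first:
Half-angle: c=0.112210, s=0.993685. N=√(2·24·24·2)=48.000000
k: max(0,(1)−(-1))=2 … min(3+(1),3−(-1))=4
  k=2: (−1)^0·48.0000/(8)·0.1122^4·0.9937^2 = +0.000939
  k=3: (−1)^1·48.0000/(6)·0.1122^2·0.9937^4 = -0.098207
  k=4: (−1)^2·48.0000/(48)·0.1122^0·0.9937^6 = +0.962701
d^3_{-1,1}(2.9167) = +0.000939 -0.098207 +0.962701 = +0.865433
|D^3_{-1,1}|² = |d^3_{-1,1}(β)|² = (+0.865433)² = 0.748974 (the z-rotation phases have unit modulus)

P=0.7490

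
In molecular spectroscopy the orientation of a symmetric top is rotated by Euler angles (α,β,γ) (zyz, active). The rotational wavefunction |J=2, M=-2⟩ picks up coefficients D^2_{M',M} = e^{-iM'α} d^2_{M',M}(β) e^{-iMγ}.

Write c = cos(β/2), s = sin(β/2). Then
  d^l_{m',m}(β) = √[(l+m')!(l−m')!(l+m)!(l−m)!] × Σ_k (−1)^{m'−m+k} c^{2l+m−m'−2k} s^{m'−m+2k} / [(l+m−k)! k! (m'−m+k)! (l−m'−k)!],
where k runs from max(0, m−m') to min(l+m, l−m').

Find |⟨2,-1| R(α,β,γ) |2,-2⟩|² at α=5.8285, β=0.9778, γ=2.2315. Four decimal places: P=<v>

P=0.4178

D^2_{-1,-2}(5.8285,0.9778,2.2315) = e^{-i·-1·5.8285}·d^2_{-1,-2}(0.9778)·e^{-i·-2·2.2315}. Compute d first:
With c≡cos(β/2)=0.882850 and s≡sin(β/2)=0.469655, N=[1·6·1·24]^{1/2}=12.000000
k: max(0,(-2)−(-1))=0 … min(2+(-2),2−(-1))=0
  k=0: (−1)^1·12.0000/(6)·0.8829^3·0.4697^1 = -0.646353
d^2_{-1,-2}(0.9778) = -0.646353
|D^2_{-1,-2}|² = |d^2_{-1,-2}(β)|² = (-0.646353)² = 0.417772 (the z-rotation phases have unit modulus)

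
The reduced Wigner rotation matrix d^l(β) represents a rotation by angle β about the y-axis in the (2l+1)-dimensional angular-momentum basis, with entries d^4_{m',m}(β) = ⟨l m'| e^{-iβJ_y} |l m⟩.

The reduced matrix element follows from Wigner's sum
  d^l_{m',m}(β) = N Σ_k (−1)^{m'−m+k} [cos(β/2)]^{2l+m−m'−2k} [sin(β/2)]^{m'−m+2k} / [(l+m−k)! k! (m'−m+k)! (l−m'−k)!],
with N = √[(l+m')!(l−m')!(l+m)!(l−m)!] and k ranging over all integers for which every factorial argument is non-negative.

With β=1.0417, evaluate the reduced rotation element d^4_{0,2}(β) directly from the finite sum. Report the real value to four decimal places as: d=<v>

d^4_{0,2}(β=1.0417) via Wigner's sum:
With c≡cos(β/2)=0.867397 and s≡sin(β/2)=0.497618, N=[24·24·720·2]^{1/2}=910.735966
k: max(0,(2)−(0))=2 … min(4+(2),4−(0))=4
  k=2: (−1)^0·910.7360/(96)·0.8674^6·0.4976^2 = +1.000504
  k=3: (−1)^1·910.7360/(36)·0.8674^4·0.4976^4 = -0.878099
  k=4: (−1)^2·910.7360/(96)·0.8674^2·0.4976^6 = +0.108375
d^4_{0,2}(1.0417) = +1.000504 -0.878099 +0.108375 = +0.230780

d=0.2308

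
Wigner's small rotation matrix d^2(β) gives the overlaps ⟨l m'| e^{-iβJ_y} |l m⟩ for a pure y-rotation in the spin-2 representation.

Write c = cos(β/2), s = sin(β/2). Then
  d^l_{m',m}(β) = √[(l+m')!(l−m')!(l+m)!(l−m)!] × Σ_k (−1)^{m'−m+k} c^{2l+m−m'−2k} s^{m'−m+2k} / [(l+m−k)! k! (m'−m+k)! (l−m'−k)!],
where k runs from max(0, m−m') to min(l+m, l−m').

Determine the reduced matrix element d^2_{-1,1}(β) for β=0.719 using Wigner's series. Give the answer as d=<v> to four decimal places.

d^2_{-1,1}(β=0.719) via Wigner's sum:
With c≡cos(β/2)=0.936073 and s≡sin(β/2)=0.351806, N=[1·6·6·1]^{1/2}=6.000000
k: max(0,(1)−(-1))=2 … min(2+(1),2−(-1))=3
  k=2: (−1)^0·6.0000/(2)·0.9361^2·0.3518^2 = +0.325348
  k=3: (−1)^1·6.0000/(6)·0.9361^0·0.3518^4 = -0.015318
d^2_{-1,1}(0.719) = +0.325348 -0.015318 = +0.310029

d=0.3100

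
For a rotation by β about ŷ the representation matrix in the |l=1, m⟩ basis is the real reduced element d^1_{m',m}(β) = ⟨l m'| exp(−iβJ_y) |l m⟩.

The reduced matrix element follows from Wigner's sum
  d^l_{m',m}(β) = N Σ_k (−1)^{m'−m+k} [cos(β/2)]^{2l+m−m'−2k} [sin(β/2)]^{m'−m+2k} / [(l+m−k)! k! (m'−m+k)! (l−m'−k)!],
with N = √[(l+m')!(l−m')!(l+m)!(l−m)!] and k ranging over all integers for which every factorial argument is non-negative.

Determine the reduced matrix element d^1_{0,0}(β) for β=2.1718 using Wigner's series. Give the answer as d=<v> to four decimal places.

d^1_{0,0}(β=2.1718) via Wigner's sum:
Half-angle: c=0.466117, s=0.884723. N=√(1·1·1·1)=1.000000
k: max(0,(0)−(0))=0 … min(1+(0),1−(0))=1
  k=0: (−1)^0·1.0000/(1)·0.4661^2·0.8847^0 = +0.217265
  k=1: (−1)^1·1.0000/(1)·0.4661^0·0.8847^2 = -0.782735
d^1_{0,0}(2.1718) = +0.217265 -0.782735 = -0.565471

d=-0.5655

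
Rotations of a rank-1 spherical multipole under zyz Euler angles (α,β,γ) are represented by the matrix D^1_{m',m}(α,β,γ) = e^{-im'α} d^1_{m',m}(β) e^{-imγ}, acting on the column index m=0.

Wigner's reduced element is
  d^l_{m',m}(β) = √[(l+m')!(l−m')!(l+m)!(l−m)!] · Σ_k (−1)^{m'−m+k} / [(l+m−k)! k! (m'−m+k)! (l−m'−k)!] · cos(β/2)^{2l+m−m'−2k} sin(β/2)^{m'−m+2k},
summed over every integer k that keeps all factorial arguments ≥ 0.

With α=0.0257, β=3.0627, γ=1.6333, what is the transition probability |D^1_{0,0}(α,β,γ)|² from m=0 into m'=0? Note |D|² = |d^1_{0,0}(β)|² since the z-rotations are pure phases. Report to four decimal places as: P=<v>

Split into d^1_{0,0}(β=3.0627) × two z-phases.
Half-angle: c=0.039436, s=0.999222. N=√(1·1·1·1)=1.000000
k∈{0,1} keeps every argument non-negative
  k=0: (−1)^0·1.0000/(1)·0.0394^2·0.9992^0 = +0.001555
  k=1: (−1)^1·1.0000/(1)·0.0394^0·0.9992^2 = -0.998445
d^1_{0,0}(3.0627) = +0.001555 -0.998445 = -0.996890
|D^1_{0,0}|² = |d^1_{0,0}(β)|² = (-0.996890)² = 0.993789 (the z-rotation phases have unit modulus)

P=0.9938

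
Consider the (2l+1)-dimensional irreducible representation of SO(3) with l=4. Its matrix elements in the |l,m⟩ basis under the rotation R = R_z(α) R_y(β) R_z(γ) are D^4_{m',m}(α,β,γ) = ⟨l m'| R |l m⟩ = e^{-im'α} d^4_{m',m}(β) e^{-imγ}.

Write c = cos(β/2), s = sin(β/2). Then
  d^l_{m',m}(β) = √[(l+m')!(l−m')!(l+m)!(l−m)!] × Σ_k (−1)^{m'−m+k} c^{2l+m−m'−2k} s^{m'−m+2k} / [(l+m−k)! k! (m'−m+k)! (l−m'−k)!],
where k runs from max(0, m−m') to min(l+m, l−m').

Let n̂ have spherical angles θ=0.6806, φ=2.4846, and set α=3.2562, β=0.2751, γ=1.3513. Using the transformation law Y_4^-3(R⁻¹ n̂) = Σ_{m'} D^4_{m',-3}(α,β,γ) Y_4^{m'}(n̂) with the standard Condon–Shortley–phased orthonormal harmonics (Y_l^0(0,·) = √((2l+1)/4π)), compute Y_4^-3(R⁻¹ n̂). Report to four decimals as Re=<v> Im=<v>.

Need the full column D^4_{m',-3} for m'=−4..4 at α=3.2562, β=0.2751, γ=1.3513.
cos(β/2)=0.990555, sin(β/2)=0.137117
d^4_{-4,-3}: single k=1 term ⇒ +0.362898;  D = -0.072118-0.355660i
d^4_{-3,-3}: k∈[0..1] ⇒ +0.926890 -0.124323 = +0.802568;  D = +0.248395+0.763161i
d^4_{-2,-3}: k∈[0..1] ⇒ -0.480070 +0.027596 = -0.452473;  D = +0.188324+0.411420i
d^4_{-1,-3}: k∈[0..1] ⇒ +0.140969 -0.004502 = +0.136467;  D = +0.070616+0.116775i
d^4_{0,-3}: k∈[0..1] ⇒ -0.029089 +0.000557 = -0.028532;  D = +0.017459+0.022566i
d^4_{1,-3}: k∈[0..1] ⇒ +0.004502 -0.000052 = +0.004450;  D = +0.003108+0.003185i
d^4_{2,-3}: k∈[0..1] ⇒ -0.000529 +0.000003 = -0.000525;  D = +0.000408+0.000332i
d^4_{3,-3}: k∈[0..1] ⇒ +0.000046 -0.000000 = +0.000046;  D = +0.000038+0.000025i
d^4_{4,-3}: single k=0 term ⇒ -0.000003;  D = +0.000002+0.000001i
Y_4^{m'}(θ=0.6806,φ=2.4846) and Σ D·Y over m':
  (-0.0721-0.3557i)·(-0.0604+0.0341i)  (+0.2484+0.7632i)·(+0.0944-0.2232i)  (+0.1883+0.4114i)·(+0.1086+0.4136i)  (+0.0706+0.1168i)·(-0.2250-0.1736i)  (+0.0175+0.0226i)·(-0.2487+0.0000i)  (+0.0031+0.0032i)·(+0.2250-0.1736i)  (+0.0004+0.0003i)·(+0.1086-0.4136i)  (+0.0000+0.0000i)·(-0.0944-0.2232i)  (+0.0000+0.0000i)·(-0.0604-0.0341i)
Y_4^-3(R⁻¹ n̂) = +0.062071+0.114113i

Re=0.0621 Im=0.1141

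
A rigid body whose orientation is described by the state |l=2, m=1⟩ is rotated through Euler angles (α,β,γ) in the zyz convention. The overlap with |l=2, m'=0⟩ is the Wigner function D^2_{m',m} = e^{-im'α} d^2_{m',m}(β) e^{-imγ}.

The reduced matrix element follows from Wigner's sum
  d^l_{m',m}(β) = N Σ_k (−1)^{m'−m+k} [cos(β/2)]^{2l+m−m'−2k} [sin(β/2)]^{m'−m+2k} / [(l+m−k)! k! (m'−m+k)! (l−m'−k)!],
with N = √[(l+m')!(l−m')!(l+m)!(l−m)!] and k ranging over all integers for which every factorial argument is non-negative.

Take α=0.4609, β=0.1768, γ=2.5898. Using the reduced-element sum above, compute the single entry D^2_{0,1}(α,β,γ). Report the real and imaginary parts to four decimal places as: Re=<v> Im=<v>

Re=-0.1806 Im=-0.1112

Split into d^2_{0,1}(β=0.1768) × two z-phases.
With c≡cos(β/2)=0.996095 and s≡sin(β/2)=0.088285, N=[2·2·6·1]^{1/2}=4.898979
k∈{1,2} keeps every argument non-negative
  k=1: (−1)^0·4.8990/(2)·0.9961^3·0.0883^1 = +0.213730
  k=2: (−1)^1·4.8990/(2)·0.9961^1·0.0883^3 = -0.001679
d^2_{0,1}(0.1768) = +0.213730 -0.001679 = +0.212051
D = (+1.000000+0.000000i)·(+0.212051)·(-0.851586-0.524215i) = -0.180579-0.111160i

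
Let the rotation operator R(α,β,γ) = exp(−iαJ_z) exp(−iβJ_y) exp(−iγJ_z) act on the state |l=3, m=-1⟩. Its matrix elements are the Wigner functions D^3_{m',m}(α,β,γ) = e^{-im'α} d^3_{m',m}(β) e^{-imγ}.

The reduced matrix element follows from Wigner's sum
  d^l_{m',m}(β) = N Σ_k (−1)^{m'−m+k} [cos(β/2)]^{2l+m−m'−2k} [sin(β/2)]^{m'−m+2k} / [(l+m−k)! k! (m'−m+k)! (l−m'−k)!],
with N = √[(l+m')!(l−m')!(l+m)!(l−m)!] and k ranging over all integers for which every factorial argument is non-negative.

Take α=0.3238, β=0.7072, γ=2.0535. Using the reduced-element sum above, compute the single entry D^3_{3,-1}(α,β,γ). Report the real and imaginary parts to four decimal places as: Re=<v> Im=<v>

D^3_{3,-1}(0.3238,0.7072,2.0535) = e^{-i·3·0.3238}·d^3_{3,-1}(0.7072)·e^{-i·-1·2.0535}. Compute d first:
With c≡cos(β/2)=0.938132 and s≡sin(β/2)=0.346277, N=[720·1·2·24]^{1/2}=185.903201
The bounds max(0,m−m')=0 and min(l+m,l−m')=0 give 1 term
  k=0: (−1)^4·185.9032/(48)·0.9381^2·0.3463^4 = +0.049008
d^3_{3,-1}(0.7072) = +0.049008
Attach z-rotation phases: D = e^{-i(3)(0.3238)}·(+0.049008)·e^{-i(-1)(2.0535)} = +0.023008+0.043272i

Re=0.0230 Im=0.0433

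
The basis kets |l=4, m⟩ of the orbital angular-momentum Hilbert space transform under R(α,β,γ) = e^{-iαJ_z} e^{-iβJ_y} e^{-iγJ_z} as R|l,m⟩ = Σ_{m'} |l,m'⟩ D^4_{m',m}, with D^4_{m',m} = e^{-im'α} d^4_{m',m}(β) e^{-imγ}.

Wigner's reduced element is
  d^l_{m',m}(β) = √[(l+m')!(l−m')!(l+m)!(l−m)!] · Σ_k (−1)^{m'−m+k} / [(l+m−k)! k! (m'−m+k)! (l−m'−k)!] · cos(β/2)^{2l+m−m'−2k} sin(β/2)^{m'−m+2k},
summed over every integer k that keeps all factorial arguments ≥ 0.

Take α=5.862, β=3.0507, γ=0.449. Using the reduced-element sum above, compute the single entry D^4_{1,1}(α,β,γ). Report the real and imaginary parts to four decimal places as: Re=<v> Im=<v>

Split into d^4_{1,1}(β=3.0507) × two z-phases.
Half-angle: c=0.045431, s=0.998967. N=√(120·6·120·6)=720.000000
k∈{0,1,2,3} keeps every argument non-negative
  k=0: (−1)^0·720.0000/(720)·0.0454^8·0.9990^0 = +0.000000
  k=1: (−1)^1·720.0000/(48)·0.0454^6·0.9990^2 = -0.000000
  k=2: (−1)^2·720.0000/(24)·0.0454^4·0.9990^4 = +0.000127
  k=3: (−1)^3·720.0000/(72)·0.0454^2·0.9990^6 = -0.020512
d^4_{1,1}(3.0507) = +0.000000 -0.000000 +0.000127 -0.020512 = -0.020385
Phases: e^{-i·(1)·5.862}=+0.912605+0.408842i, e^{-i·(1)·0.449}=+0.900882-0.434065i ⇒ D=-0.020377+0.000567i

Re=-0.0204 Im=0.0006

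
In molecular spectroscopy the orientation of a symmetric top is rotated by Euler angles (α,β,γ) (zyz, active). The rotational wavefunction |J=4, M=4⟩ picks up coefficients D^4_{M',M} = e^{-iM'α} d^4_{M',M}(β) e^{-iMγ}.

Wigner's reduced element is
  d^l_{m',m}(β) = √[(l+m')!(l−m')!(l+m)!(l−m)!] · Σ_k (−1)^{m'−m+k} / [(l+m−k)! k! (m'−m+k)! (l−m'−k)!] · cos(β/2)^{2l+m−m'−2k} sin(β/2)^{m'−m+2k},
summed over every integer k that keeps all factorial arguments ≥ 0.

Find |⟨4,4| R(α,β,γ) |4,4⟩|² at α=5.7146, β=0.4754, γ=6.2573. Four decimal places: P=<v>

D^4_{4,4}(5.7146,0.4754,6.2573) = e^{-i·4·5.7146}·d^4_{4,4}(0.4754)·e^{-i·4·6.2573}. Compute d first:
With c≡cos(β/2)=0.971882 and s≡sin(β/2)=0.235468, N=[40320·1·40320·1]^{1/2}=40320.000000
The bounds max(0,m−m')=0 and min(l+m,l−m')=0 give 1 term
  k=0: (−1)^0·40320.0000/(40320)·0.9719^8·0.2355^0 = +0.795992
d^4_{4,4}(0.4754) = +0.795992
|D^4_{4,4}|² = |d^4_{4,4}(β)|² = (+0.795992)² = 0.633603 (the z-rotation phases have unit modulus)

P=0.6336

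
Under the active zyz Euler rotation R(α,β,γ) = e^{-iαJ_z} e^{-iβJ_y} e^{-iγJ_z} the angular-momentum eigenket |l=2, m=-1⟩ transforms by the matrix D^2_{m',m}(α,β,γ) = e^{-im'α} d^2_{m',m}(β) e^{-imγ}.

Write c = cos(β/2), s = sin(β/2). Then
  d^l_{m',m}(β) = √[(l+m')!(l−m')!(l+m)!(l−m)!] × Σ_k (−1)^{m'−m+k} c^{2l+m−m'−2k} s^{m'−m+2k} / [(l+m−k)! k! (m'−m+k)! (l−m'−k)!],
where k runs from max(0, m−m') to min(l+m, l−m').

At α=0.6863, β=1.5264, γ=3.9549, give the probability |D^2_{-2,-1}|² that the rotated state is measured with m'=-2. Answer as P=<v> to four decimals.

P=0.2721

D^2_{-2,-1}(0.6863,1.5264,3.9549) = e^{-i·-2·0.6863}·d^2_{-2,-1}(1.5264)·e^{-i·-1·3.9549}. Compute d first:
Half-angle: c=0.722628, s=0.691237. N=√(1·24·1·6)=12.000000
k∈{1} keeps every argument non-negative
  k=1: (−1)^0·12.0000/(6)·0.7226^3·0.6912^1 = +0.521676
d^2_{-2,-1}(1.5264) = +0.521676
|D^2_{-2,-1}|² = |d^2_{-2,-1}(β)|² = (+0.521676)² = 0.272146 (the z-rotation phases have unit modulus)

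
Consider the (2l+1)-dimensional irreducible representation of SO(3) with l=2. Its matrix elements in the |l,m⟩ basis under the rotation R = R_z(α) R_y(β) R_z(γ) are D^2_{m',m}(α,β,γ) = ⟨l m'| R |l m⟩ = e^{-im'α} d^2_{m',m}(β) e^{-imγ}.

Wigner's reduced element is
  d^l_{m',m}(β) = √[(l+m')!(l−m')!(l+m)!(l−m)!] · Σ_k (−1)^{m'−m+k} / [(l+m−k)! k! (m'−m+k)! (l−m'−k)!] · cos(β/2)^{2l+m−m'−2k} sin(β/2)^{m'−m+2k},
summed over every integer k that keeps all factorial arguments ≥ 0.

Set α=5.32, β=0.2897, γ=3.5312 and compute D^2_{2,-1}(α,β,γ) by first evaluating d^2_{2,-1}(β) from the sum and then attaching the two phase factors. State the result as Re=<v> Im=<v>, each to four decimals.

Re=-0.0040 Im=0.0044

First d^2_{2,-1}(β=0.2897), then the phase factors e^{-i(2)α} and e^{-i(-1)γ}:
With c≡cos(β/2)=0.989528 and s≡sin(β/2)=0.144344, N=[24·1·1·6]^{1/2}=12.000000
Admissible k: 0..0 (factorial args all ≥0)
  k=0: (−1)^3·12.0000/(6)·0.9895^1·0.1443^3 = -0.005952
d^2_{2,-1}(0.2897) = -0.005952
Attach z-rotation phases: D = e^{-i(2)(5.32)}·(-0.005952)·e^{-i(-1)(3.5312)} = -0.004036+0.004374i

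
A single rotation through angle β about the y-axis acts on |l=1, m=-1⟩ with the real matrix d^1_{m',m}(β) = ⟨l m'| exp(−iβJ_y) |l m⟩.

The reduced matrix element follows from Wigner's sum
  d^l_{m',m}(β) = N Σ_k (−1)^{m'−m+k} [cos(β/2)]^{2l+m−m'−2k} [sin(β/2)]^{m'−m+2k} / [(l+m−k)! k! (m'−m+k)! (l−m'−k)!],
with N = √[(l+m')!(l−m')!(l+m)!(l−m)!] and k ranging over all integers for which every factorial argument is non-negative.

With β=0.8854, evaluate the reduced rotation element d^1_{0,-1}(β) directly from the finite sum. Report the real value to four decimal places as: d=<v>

d^1_{0,-1}(β=0.8854) via Wigner's sum:
Half-angle: c=0.903598, s=0.428381. N=√(1·1·1·2)=1.414214
The bounds max(0,m−m')=0 and min(l+m,l−m')=0 give 1 term
  k=0: (−1)^1·1.4142/(1)·0.9036^1·0.4284^1 = -0.547420
d^1_{0,-1}(0.8854) = -0.547420

d=-0.5474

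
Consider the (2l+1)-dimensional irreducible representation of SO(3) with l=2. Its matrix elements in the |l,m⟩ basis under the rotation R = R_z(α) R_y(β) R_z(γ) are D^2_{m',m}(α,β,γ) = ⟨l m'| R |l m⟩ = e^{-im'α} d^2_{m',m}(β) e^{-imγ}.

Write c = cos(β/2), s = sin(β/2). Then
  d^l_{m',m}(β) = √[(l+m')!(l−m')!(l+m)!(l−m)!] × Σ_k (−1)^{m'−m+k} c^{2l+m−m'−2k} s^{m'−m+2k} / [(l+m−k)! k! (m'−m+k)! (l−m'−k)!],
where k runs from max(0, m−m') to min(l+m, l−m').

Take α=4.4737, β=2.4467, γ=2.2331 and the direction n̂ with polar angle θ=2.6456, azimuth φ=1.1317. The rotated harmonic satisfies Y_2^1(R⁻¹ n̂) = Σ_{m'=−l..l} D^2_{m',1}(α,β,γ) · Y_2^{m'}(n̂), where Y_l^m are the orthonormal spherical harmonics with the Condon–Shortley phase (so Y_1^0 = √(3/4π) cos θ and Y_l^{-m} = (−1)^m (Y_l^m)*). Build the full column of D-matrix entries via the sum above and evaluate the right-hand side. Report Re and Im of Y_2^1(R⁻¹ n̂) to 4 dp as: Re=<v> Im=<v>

Re=0.1432 Im=0.2285

Need the full column D^2_{m',1} for m'=−2..2 at α=4.4737, β=2.4467, γ=2.2331.
cos(β/2)=0.340498, sin(β/2)=0.940245
d^2_{-2,1}: single k=3 term ⇒ +0.566067;  D = +0.514272+0.236550i
d^2_{-1,1}: k∈[2..3] ⇒ +0.307491 -0.781564 = -0.474073;  D = +0.294320-0.371647i
d^2_{0,1}: k∈[1..2] ⇒ +0.090920 -0.693288 = -0.602368;  D = +0.370417+0.475014i
d^2_{1,1}: k∈[0..1] ⇒ +0.013442 -0.307491 = -0.294049;  D = -0.268058+0.120871i
d^2_{2,1}: single k=0 term ⇒ -0.074236;  D = -0.013650-0.072970i
Y_2^{m'}(θ=2.6456,φ=1.1317) and Σ D·Y over m':
  (+0.5143+0.2366i)·(-0.0559-0.0673i)  (+0.2943-0.3716i)·(-0.1375+0.2927i)  (+0.3704+0.4750i)·(+0.4165+0.0000i)  (-0.2681+0.1209i)·(+0.1375+0.2927i)  (-0.0137-0.0730i)·(-0.0559+0.0673i)
Y_2^1(R⁻¹ n̂) = +0.143237+0.228546i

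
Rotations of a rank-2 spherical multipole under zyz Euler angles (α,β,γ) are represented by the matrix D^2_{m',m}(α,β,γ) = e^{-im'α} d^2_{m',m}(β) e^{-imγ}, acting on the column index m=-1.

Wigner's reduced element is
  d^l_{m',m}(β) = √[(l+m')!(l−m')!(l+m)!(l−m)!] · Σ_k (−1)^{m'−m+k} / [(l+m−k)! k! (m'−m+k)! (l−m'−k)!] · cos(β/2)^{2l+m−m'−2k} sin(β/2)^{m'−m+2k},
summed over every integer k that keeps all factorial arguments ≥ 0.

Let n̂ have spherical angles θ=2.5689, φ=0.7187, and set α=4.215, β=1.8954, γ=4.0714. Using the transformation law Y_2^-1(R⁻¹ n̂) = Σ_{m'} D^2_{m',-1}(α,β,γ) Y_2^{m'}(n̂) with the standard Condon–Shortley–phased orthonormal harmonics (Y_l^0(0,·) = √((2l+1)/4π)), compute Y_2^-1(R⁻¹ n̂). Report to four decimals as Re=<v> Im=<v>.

Need the full column D^2_{m',-1} for m'=−2..2 at α=4.215, β=1.8954, γ=4.0714.
cos(β/2)=0.583552, sin(β/2)=0.812075
d^2_{-2,-1}: single k=1 term ⇒ +0.322750;  D = +0.322069-0.020955i
d^2_{-1,-1}: k∈[0..1] ⇒ +0.115963 -0.673711 = -0.557748;  D = +0.233734-0.506410i
d^2_{0,-1}: k∈[0..1] ⇒ -0.395286 +0.765499 = +0.370213;  D = -0.221383-0.296727i
d^2_{1,-1}: k∈[0..1] ⇒ +0.673711 -0.434896 = +0.238815;  D = +0.236357-0.034176i
d^2_{2,-1}: single k=0 term ⇒ -0.625027;  D = +0.216544-0.586317i
Y_2^{m'}(θ=2.5689,φ=0.7187) and Σ D·Y over m':
  (+0.3221-0.0210i)·(+0.0151-0.1124i)  (+0.2337-0.5064i)·(-0.2648+0.2317i)  (-0.2214-0.2967i)·(+0.3529+0.0000i)  (+0.2364-0.0342i)·(+0.2648+0.2317i)  (+0.2165-0.5863i)·(+0.0151+0.1124i)
Y_2^-1(R⁻¹ n̂) = +0.119476+0.108207i

Re=0.1195 Im=0.1082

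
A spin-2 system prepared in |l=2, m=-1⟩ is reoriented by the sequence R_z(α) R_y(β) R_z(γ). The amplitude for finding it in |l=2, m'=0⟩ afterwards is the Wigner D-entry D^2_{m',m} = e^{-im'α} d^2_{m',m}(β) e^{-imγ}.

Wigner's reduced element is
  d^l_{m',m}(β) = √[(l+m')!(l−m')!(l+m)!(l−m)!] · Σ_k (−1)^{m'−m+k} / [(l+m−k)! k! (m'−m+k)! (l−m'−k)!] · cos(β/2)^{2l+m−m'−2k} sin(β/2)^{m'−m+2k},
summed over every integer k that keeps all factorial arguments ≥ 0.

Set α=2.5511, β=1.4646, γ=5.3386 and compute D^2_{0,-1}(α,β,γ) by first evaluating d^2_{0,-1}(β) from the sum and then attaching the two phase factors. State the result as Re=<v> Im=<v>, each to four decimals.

Re=-0.0757 Im=0.1046

D^2_{0,-1}(2.5511,1.4646,5.3386) = e^{-i·0·2.5511}·d^2_{0,-1}(1.4646)·e^{-i·-1·5.3386}. Compute d first:
Half-angle: c=0.743639, s=0.668582. N=√(2·2·1·6)=4.898979
k∈{0,1} keeps every argument non-negative
  k=0: (−1)^1·4.8990/(2)·0.7436^3·0.6686^1 = -0.673466
  k=1: (−1)^2·4.8990/(2)·0.7436^1·0.6686^3 = +0.544379
d^2_{0,-1}(1.4646) = -0.673466 +0.544379 = -0.129088
Attach z-rotation phases: D = e^{-i(0)(2.5511)}·(-0.129088)·e^{-i(-1)(5.3386)} = -0.075656+0.104594i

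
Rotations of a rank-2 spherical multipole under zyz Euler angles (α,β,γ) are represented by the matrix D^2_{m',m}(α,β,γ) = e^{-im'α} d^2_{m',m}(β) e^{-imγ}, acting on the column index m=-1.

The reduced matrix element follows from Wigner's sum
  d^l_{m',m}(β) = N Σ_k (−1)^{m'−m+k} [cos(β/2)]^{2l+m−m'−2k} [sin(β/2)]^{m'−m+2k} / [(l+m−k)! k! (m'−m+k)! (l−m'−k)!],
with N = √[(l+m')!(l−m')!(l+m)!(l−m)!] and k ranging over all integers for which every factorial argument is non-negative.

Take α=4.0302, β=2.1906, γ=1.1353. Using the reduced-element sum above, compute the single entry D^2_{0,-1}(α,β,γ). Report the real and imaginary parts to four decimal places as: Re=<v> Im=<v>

Split into d^2_{0,-1}(β=2.1906) × two z-phases.
With c≡cos(β/2)=0.457780 and s≡sin(β/2)=0.889066, N=[2·2·1·6]^{1/2}=4.898979
Admissible k: 0..1 (factorial args all ≥0)
  k=0: (−1)^1·4.8990/(2)·0.4578^3·0.8891^1 = -0.208920
  k=1: (−1)^2·4.8990/(2)·0.4578^1·0.8891^3 = +0.788014
d^2_{0,-1}(2.1906) = -0.208920 +0.788014 = +0.579094
Phases: e^{-i·(0)·4.0302}=+1.000000+0.000000i, e^{-i·(-1)·1.1353}=+0.421860+0.906661i ⇒ D=+0.244297+0.525042i

Re=0.2443 Im=0.5250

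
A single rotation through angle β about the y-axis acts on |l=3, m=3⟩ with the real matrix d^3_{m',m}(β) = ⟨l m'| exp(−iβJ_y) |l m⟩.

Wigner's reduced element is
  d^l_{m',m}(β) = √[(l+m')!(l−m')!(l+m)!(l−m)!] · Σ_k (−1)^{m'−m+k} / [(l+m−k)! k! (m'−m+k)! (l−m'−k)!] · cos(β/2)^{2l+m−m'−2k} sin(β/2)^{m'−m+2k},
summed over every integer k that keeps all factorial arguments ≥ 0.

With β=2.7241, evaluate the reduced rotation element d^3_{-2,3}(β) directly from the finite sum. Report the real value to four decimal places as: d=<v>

d^3_{-2,3}(β=2.7241) via Wigner's sum:
c=cos(2.7241/2)=0.207234, s=sin(2.7241/2)=0.978291; N=√[1·120·720·1]=293.938769
Admissible k: 5..5 (factorial args all ≥0)
  k=5: (−1)^0·293.9388/(120)·0.2072^1·0.9783^5 = +0.454859
d^3_{-2,3}(2.7241) = +0.454859

d=0.4549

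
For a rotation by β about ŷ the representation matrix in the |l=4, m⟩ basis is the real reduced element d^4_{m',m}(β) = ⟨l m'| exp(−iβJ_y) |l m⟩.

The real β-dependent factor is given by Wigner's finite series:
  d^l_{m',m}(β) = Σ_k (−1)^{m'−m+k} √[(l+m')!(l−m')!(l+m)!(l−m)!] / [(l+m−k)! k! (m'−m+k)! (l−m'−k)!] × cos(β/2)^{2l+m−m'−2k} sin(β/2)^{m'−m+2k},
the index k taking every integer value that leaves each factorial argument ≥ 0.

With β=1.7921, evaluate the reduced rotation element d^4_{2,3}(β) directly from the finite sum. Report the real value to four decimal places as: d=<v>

d=-0.4000

d^4_{2,3}(β=1.7921) via Wigner's sum:
Half-angle: c=0.624699, s=0.780865. N=√(720·2·5040·1)=2693.993318
The bounds max(0,m−m')=1 and min(l+m,l−m')=2 give 2 terms
  k=1: (−1)^0·2693.9933/(720)·0.6247^7·0.7809^1 = +0.108477
  k=2: (−1)^1·2693.9933/(240)·0.6247^5·0.7809^3 = -0.508474
d^4_{2,3}(1.7921) = +0.108477 -0.508474 = -0.399997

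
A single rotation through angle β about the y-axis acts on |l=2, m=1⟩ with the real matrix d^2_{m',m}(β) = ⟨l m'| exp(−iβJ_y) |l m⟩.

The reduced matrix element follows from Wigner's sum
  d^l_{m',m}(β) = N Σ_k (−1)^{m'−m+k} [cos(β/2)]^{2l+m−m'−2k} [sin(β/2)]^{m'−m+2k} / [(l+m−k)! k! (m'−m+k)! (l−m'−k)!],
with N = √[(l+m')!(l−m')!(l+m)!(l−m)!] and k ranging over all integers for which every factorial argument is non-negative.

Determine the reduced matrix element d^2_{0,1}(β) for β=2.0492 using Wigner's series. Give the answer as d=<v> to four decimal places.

d^2_{0,1}(β=2.0492) via Wigner's sum:
Half-angle: c=0.519441, s=0.854506. N=√(2·2·6·1)=4.898979
Admissible k: 1..2 (factorial args all ≥0)
  k=1: (−1)^0·4.8990/(2)·0.5194^3·0.8545^1 = +0.293359
  k=2: (−1)^1·4.8990/(2)·0.5194^1·0.8545^3 = -0.793885
d^2_{0,1}(2.0492) = +0.293359 -0.793885 = -0.500526

d=-0.5005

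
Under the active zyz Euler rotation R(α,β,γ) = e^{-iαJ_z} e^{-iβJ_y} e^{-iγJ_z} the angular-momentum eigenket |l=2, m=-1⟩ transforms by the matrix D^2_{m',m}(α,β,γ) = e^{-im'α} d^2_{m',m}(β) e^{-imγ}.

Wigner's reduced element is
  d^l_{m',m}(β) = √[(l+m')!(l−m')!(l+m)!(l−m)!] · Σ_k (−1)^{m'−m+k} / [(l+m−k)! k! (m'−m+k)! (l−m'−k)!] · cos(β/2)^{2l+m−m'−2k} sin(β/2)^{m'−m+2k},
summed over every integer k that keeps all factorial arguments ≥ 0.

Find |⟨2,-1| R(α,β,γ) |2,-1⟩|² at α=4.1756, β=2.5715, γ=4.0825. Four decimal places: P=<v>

Split into d^2_{-1,-1}(β=2.5715) × two z-phases.
c=cos(2.5715/2)=0.281202, s=sin(2.5715/2)=0.959649; N=√[1·6·1·6]=6.000000
Admissible k: 0..1 (factorial args all ≥0)
  k=0: (−1)^0·6.0000/(6)·0.2812^4·0.9596^0 = +0.006253
  k=1: (−1)^1·6.0000/(2)·0.2812^2·0.9596^2 = -0.218465
d^2_{-1,-1}(2.5715) = +0.006253 -0.218465 = -0.212212
|D^2_{-1,-1}|² = |d^2_{-1,-1}(β)|² = (-0.212212)² = 0.045034 (the z-rotation phases have unit modulus)

P=0.0450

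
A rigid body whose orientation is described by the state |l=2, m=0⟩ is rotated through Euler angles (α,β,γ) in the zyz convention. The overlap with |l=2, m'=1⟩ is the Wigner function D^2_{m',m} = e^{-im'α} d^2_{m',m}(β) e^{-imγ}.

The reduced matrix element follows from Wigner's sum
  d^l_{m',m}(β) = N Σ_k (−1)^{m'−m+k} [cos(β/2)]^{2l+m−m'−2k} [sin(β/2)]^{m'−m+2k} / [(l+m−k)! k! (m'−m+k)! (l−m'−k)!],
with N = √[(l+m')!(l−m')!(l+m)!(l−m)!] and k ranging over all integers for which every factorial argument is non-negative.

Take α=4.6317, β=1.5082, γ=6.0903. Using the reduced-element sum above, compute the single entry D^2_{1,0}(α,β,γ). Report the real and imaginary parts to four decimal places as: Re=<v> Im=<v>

First d^2_{1,0}(β=1.5082), then the phase factors e^{-i(1)α} and e^{-i(0)γ}:
c=cos(1.5082/2)=0.728888, s=sin(1.5082/2)=0.684633; N=√[6·1·2·2]=4.898979
k∈{0,1} keeps every argument non-negative
  k=0: (−1)^1·4.8990/(2)·0.7289^3·0.6846^1 = -0.649405
  k=1: (−1)^2·4.8990/(2)·0.7289^1·0.6846^3 = +0.572941
d^2_{1,0}(1.5082) = -0.649405 +0.572941 = -0.076464
Attach z-rotation phases: D = e^{-i(1)(4.6317)}·(-0.076464)·e^{-i(0)(6.0903)} = +0.006163-0.076216i

Re=0.0062 Im=-0.0762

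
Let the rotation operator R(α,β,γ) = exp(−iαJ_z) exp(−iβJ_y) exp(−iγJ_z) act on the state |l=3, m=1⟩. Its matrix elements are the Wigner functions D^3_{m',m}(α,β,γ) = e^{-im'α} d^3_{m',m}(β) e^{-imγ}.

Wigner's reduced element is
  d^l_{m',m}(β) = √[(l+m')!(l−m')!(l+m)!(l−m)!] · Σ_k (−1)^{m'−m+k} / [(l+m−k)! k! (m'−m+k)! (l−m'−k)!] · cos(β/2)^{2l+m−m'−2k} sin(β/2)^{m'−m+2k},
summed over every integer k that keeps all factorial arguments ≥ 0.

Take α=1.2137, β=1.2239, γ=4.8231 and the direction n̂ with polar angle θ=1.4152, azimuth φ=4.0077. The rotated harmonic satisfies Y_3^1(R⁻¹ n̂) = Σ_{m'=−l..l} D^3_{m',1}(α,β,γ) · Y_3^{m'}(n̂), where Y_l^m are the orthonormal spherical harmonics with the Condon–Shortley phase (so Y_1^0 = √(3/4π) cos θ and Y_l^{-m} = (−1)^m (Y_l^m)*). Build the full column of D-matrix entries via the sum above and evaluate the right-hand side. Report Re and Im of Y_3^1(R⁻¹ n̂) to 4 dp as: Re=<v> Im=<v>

Re=0.2951 Im=0.3227

Need the full column D^3_{m',1} for m'=−3..3 at α=1.2137, β=1.2239, γ=4.8231.
cos(β/2)=0.818529, sin(β/2)=0.574465
d^3_{-3,1}: single k=4 term ⇒ +0.282597;  D = +0.107125-0.261506i
d^3_{-2,1}: k∈[3..4] ⇒ +0.657541 -0.161939 = +0.495602;  D = -0.364011-0.336329i
d^3_{-1,1}: k∈[2..4] ⇒ +0.888822 -0.583730 +0.035940 = +0.341033;  D = -0.304392+0.153782i
d^3_{0,1}: k∈[1..3] ⇒ +0.731182 -1.080450 +0.177395 = -0.171873;  D = -0.018989-0.170821i
d^3_{1,1}: k∈[0..2] ⇒ +0.300750 -1.185097 +0.437797 = -0.446549;  D = -0.433064-0.108913i
d^3_{2,1}: k∈[0..1] ⇒ -0.667474 +0.657541 = -0.009934;  D = -0.005637+0.008179i
d^3_{3,1}: single k=0 term ⇒ +0.573732;  D = -0.328775-0.470187i
Y_3^{m'}(θ=1.4152,φ=4.0077) and Σ D·Y over m':
  (+0.1071-0.2615i)·(+0.3444+0.2080i)  (-0.3640-0.3363i)·(-0.0248-0.1526i)  (-0.3044+0.1538i)·(+0.1820-0.2140i)  (-0.0190-0.1708i)·(-0.1665+0.0000i)  (-0.4331-0.1089i)·(-0.1820-0.2140i)  (-0.0056+0.0082i)·(-0.0248+0.1526i)  (-0.3288-0.4702i)·(-0.3444+0.2080i)
Y_3^1(R⁻¹ n̂) = +0.295075+0.322686i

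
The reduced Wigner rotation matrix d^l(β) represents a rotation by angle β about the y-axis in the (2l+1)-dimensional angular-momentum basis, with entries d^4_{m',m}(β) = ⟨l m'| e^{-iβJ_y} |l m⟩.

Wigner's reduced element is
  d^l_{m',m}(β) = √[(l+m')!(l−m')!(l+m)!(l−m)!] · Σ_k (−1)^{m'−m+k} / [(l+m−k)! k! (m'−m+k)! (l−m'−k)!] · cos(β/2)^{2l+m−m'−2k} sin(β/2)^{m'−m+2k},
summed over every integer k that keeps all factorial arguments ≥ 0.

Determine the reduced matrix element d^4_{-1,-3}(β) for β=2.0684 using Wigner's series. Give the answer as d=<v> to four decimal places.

d^4_{-1,-3}(β=2.0684) via Wigner's sum:
Half-angle: c=0.511214, s=0.859454. N=√(6·120·1·5040)=1904.940944
Admissible k: 0..1 (factorial args all ≥0)
  k=0: (−1)^2·1904.9409/(240)·0.5112^6·0.8595^2 = +0.104648
  k=1: (−1)^3·1904.9409/(144)·0.5112^4·0.8595^4 = -0.492968
d^4_{-1,-3}(2.0684) = +0.104648 -0.492968 = -0.388320

d=-0.3883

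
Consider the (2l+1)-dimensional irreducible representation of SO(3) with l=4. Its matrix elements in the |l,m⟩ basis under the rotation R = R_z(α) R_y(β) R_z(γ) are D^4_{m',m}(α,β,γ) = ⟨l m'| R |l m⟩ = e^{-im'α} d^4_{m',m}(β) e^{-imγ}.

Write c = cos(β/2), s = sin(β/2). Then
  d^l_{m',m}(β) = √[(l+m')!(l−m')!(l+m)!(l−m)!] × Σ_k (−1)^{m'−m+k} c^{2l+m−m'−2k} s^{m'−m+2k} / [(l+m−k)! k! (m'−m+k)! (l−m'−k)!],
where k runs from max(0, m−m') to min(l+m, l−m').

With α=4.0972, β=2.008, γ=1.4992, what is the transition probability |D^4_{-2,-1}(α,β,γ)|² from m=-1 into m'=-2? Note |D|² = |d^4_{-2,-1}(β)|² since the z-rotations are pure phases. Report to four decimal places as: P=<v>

D^4_{-2,-1}(4.0972,2.008,1.4992) = e^{-i·-2·4.0972}·d^4_{-2,-1}(2.008)·e^{-i·-1·1.4992}. Compute d first:
c=cos(2.008/2)=0.536932, s=sin(2.008/2)=0.843625; N=√[2·720·6·120]=1018.233765
k∈{1,2,3} keeps every argument non-negative
  k=1: (−1)^0·1018.2338/(240)·0.5369^7·0.8436^1 = +0.046049
  k=2: (−1)^1·1018.2338/(48)·0.5369^5·0.8436^3 = -0.568398
  k=3: (−1)^2·1018.2338/(72)·0.5369^3·0.8436^5 = +0.935452
d^4_{-2,-1}(2.008) = +0.046049 -0.568398 +0.935452 = +0.413104
|D^4_{-2,-1}|² = |d^4_{-2,-1}(β)|² = (+0.413104)² = 0.170655 (the z-rotation phases have unit modulus)

P=0.1707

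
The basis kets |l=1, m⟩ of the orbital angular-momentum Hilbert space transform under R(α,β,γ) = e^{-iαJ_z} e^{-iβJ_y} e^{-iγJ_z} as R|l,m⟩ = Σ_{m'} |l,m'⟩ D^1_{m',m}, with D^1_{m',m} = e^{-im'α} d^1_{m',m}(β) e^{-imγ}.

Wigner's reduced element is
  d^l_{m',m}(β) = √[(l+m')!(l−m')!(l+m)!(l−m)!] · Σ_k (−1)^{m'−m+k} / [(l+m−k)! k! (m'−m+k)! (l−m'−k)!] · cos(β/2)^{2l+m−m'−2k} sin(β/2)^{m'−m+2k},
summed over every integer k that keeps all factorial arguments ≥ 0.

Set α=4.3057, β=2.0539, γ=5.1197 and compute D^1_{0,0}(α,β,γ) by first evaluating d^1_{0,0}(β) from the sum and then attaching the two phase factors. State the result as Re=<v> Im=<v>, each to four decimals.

Re=-0.4645 Im=0.0000

D^1_{0,0}(4.3057,2.0539,5.1197) = e^{-i·0·4.3057}·d^1_{0,0}(2.0539)·e^{-i·0·5.1197}. Compute d first:
With c≡cos(β/2)=0.517431 and s≡sin(β/2)=0.855725, N=[1·1·1·1]^{1/2}=1.000000
Admissible k: 0..1 (factorial args all ≥0)
  k=0: (−1)^0·1.0000/(1)·0.5174^2·0.8557^0 = +0.267735
  k=1: (−1)^1·1.0000/(1)·0.5174^0·0.8557^2 = -0.732265
d^1_{0,0}(2.0539) = +0.267735 -0.732265 = -0.464530
D = (+1.000000+0.000000i)·(-0.464530)·(+1.000000+0.000000i) = -0.464530+0.000000i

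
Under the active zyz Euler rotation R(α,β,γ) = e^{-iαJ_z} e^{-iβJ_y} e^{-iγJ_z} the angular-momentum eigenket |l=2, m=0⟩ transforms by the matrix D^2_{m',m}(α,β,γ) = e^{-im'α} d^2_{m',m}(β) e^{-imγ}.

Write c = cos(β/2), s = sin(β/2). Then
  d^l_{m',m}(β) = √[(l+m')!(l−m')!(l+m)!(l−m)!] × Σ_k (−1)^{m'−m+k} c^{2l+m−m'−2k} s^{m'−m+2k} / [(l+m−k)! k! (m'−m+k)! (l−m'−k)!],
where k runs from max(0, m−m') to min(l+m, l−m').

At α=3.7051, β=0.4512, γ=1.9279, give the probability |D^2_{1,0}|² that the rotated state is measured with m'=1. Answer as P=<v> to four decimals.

Split into d^2_{1,0}(β=0.4512) × two z-phases.
With c≡cos(β/2)=0.974660 and s≡sin(β/2)=0.223691, N=[6·1·2·2]^{1/2}=4.898979
k∈{0,1} keeps every argument non-negative
  k=0: (−1)^1·4.8990/(2)·0.9747^3·0.2237^1 = -0.507322
  k=1: (−1)^2·4.8990/(2)·0.9747^1·0.2237^3 = +0.026722
d^2_{1,0}(0.4512) = -0.507322 +0.026722 = -0.480600
|D^2_{1,0}|² = |d^2_{1,0}(β)|² = (-0.480600)² = 0.230976 (the z-rotation phases have unit modulus)

P=0.2310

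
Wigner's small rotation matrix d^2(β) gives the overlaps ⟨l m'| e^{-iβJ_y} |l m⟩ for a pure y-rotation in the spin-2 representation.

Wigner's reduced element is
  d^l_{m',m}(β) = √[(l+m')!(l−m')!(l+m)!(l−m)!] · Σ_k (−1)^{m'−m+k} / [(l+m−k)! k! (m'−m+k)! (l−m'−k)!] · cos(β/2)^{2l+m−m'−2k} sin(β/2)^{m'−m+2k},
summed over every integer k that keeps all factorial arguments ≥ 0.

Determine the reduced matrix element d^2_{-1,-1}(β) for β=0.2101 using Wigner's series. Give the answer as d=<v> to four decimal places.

d^2_{-1,-1}(β=0.2101) via Wigner's sum:
c=cos(0.2101/2)=0.994487, s=sin(0.2101/2)=0.104857; N=√[1·6·1·6]=6.000000
Admissible k: 0..1 (factorial args all ≥0)
  k=0: (−1)^0·6.0000/(6)·0.9945^4·0.1049^0 = +0.978131
  k=1: (−1)^1·6.0000/(2)·0.9945^2·0.1049^2 = -0.032622
d^2_{-1,-1}(0.2101) = +0.978131 -0.032622 = +0.945509

d=0.9455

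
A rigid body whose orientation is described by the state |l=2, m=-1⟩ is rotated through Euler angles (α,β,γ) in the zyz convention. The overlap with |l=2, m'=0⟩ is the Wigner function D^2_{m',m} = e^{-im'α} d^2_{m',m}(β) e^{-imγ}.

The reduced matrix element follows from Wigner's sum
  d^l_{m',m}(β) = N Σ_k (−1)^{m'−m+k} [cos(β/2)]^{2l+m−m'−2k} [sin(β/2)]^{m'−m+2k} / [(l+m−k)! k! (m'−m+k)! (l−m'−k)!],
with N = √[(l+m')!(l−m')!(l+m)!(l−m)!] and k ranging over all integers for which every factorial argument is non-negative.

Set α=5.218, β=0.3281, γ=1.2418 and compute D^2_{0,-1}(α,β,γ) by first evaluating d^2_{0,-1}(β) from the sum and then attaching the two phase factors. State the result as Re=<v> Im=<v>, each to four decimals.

Split into d^2_{0,-1}(β=0.3281) × two z-phases.
With c≡cos(β/2)=0.986574 and s≡sin(β/2)=0.163315, N=[2·2·1·6]^{1/2}=4.898979
k: max(0,(-1)−(0))=0 … min(2+(-1),2−(0))=1
  k=0: (−1)^1·4.8990/(2)·0.9866^3·0.1633^1 = -0.384141
  k=1: (−1)^2·4.8990/(2)·0.9866^1·0.1633^3 = +0.010527
d^2_{0,-1}(0.3281) = -0.384141 +0.010527 = -0.373615
Phases: e^{-i·(0)·5.218}=+1.000000+0.000000i, e^{-i·(-1)·1.2418}=+0.323093+0.946367i ⇒ D=-0.120712-0.353577i

Re=-0.1207 Im=-0.3536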